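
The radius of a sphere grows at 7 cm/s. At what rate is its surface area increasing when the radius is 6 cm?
336π cm²/s

S = 4πr²
dS/dt = dS/dr · dr/dt = 8πr · 7
At r = 6: dS/dt = 336π cm²/s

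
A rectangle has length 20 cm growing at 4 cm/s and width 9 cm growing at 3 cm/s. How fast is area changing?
96 cm²/s

A = lw
dA/dt = w·dl/dt + l·dw/dt = 9·4 + 20·3 = 96 cm²/s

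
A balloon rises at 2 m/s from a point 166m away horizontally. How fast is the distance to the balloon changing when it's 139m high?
278√46877/46877 ≈ 1.284 m/s

z² = 166² + y²
z = √(166² + 139²) = √46877
dz/dt = y/z · dy/dt = 139/√46877 · 2 = 278√46877/46877 ≈ 1.284 m/s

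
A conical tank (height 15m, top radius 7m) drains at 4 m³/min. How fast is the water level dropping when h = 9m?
100/(441π) ≈ 0.07218 m/min

r/h = 7/15, so r = (7/15)h
V = (1/3)πr²h = (1/3)π((7/15)h)²h = (49/675)πh³
dV/dh = (49/225)πh²
dh/dt = (dV/dt)/(dV/dh) = -4/((49/225)π·9²) = -100/(441π) m/min
The level is dropping at 100/(441π) ≈ 0.07218 m/min.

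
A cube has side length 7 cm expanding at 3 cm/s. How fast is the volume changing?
441 cm³/s

V = s³
dV/dt = 3s² · ds/dt = 3·7²·3 = 441 cm³/s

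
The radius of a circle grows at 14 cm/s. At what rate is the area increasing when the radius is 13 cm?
364π cm²/s

A = πr²
dA/dt = 2πr · dr/dt = 2π(13)(14) = 364π cm²/s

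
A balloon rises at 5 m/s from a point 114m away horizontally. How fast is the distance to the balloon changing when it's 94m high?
235√5458/5458 ≈ 3.181 m/s

z² = 114² + y²
z = √(114² + 94²) = 2√5458
dz/dt = y/z · dy/dt = 94/(2√5458) · 5 = 235√5458/5458 ≈ 3.181 m/s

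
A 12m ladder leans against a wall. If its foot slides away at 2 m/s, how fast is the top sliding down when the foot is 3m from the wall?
2√15/15 ≈ 0.5164 m/s

x² + y² = 12²
2x·dx/dt + 2y·dy/dt = 0
dy/dt = -x/y · dx/dt = -3/(3√15) · 2 = -2√15/15 m/s
The top is descending at 2√15/15 ≈ 0.5164 m/s.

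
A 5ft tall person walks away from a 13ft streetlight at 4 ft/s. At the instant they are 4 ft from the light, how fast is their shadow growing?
5/2 ft/s

By similar triangles: 13/(x+s) = 5/s
Solving: s = 5x/8
ds/dt = 5/8 · dx/dt = 5/8 · 4 = 5/2 ft/s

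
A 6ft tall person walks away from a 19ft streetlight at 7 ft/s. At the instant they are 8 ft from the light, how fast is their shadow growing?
42/13 ft/s

By similar triangles: 19/(x+s) = 6/s
Solving: s = 6x/13
ds/dt = 6/13 · dx/dt = 6/13 · 7 = 42/13 ft/s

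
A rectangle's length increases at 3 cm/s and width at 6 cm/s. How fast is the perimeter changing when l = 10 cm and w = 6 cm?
18 cm/s

P = 2(l + w)
dP/dt = 2(dl/dt + dw/dt) = 2(3 + 6) = 18 cm/s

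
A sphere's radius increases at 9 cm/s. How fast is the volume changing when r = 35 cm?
44100π cm³/s

V = (4/3)πr³
dV/dt = dV/dr · dr/dt = 4πr² · 9
At r = 35: dV/dt = 44100π cm³/s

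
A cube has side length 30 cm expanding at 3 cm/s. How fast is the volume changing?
8100 cm³/s

V = s³
dV/dt = 3s² · ds/dt = 3·30²·3 = 8100 cm³/s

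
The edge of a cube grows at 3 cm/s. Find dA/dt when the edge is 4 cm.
144 cm²/s

A = 6s²
dA/dt = 12s · ds/dt = 12·4·3 = 144 cm²/s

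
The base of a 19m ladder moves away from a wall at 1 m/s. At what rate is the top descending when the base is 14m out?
14√165/165 ≈ 1.09 m/s

x² + y² = 19²
2x·dx/dt + 2y·dy/dt = 0
dy/dt = -x/y · dx/dt = -14/√165 · 1 = -14√165/165 m/s
The top is descending at 14√165/165 ≈ 1.09 m/s.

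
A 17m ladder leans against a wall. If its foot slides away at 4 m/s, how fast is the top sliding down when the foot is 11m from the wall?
11√42/21 ≈ 3.395 m/s

x² + y² = 17²
2x·dx/dt + 2y·dy/dt = 0
dy/dt = -x/y · dx/dt = -11/(2√42) · 4 = -11√42/21 m/s
The top is descending at 11√42/21 ≈ 3.395 m/s.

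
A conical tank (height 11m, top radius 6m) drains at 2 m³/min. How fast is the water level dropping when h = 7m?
121/(882π) ≈ 0.04367 m/min

r/h = 6/11, so r = (6/11)h
V = (1/3)πr²h = (1/3)π((6/11)h)²h = (12/121)πh³
dV/dh = (36/121)πh²
dh/dt = (dV/dt)/(dV/dh) = -2/((36/121)π·7²) = -121/(882π) m/min
The level is dropping at 121/(882π) ≈ 0.04367 m/min.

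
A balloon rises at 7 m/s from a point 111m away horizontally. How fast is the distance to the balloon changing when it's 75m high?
175√1994/1994 ≈ 3.919 m/s

z² = 111² + y²
z = √(111² + 75²) = 3√1994
dz/dt = y/z · dy/dt = 75/(3√1994) · 7 = 175√1994/1994 ≈ 3.919 m/s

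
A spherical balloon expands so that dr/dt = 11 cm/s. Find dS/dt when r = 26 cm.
2288π cm²/s

S = 4πr²
dS/dt = dS/dr · dr/dt = 8πr · 11
At r = 26: dS/dt = 2288π cm²/s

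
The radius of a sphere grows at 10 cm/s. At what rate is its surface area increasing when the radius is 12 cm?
960π cm²/s

S = 4πr²
dS/dt = dS/dr · dr/dt = 8πr · 10
At r = 12: dS/dt = 960π cm²/s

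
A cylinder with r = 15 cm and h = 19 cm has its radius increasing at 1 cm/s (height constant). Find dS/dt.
98π cm²/s

S = 2πrh + 2πr² (lateral + bases)
dS/dt = (2πh + 4πr)·dr/dt = (2π·19 + 4π·15)·1
= 98π cm²/s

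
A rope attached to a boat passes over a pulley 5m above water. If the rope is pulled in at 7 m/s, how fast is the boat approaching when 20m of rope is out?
28√15/15 ≈ 7.23 m/s

rope² = x² + 5²
x = √(20² - 5²) = 5√15
dx/dt = (rope/x) · d(rope)/dt = (20/(5√15)) · (-7) = -28√15/15 m/s
The boat approaches at 28√15/15 ≈ 7.23 m/s.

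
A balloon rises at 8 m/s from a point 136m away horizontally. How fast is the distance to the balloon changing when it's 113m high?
904√185/2405 ≈ 5.113 m/s

z² = 136² + y²
z = √(136² + 113²) = 13√185
dz/dt = y/z · dy/dt = 113/(13√185) · 8 = 904√185/2405 ≈ 5.113 m/s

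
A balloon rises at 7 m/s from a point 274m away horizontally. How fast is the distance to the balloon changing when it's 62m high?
217√19730/19730 ≈ 1.545 m/s

z² = 274² + y²
z = √(274² + 62²) = 2√19730
dz/dt = y/z · dy/dt = 62/(2√19730) · 7 = 217√19730/19730 ≈ 1.545 m/s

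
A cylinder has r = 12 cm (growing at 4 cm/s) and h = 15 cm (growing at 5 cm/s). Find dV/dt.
2160π cm³/s

V = πr²h
dV/dt = 2πrh·dr/dt + πr²·dh/dt
= 2π(12)(15)(4) + π(12)²(5)
= 2160π cm³/s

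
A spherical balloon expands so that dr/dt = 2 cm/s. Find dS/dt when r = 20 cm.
320π cm²/s

S = 4πr²
dS/dt = dS/dr · dr/dt = 8πr · 2
At r = 20: dS/dt = 320π cm²/s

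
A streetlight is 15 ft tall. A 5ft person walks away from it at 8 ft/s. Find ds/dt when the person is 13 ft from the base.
4 ft/s

By similar triangles: 15/(x+s) = 5/s
Solving: s = 5x/10
ds/dt = 5/10 · dx/dt = 1/2 · 8 = 4 ft/s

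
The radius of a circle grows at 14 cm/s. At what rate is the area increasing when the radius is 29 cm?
812π cm²/s

A = πr²
dA/dt = 2πr · dr/dt = 2π(29)(14) = 812π cm²/s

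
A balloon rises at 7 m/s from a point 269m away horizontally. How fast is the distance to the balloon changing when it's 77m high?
539√78290/78290 ≈ 1.926 m/s

z² = 269² + y²
z = √(269² + 77²) = √78290
dz/dt = y/z · dy/dt = 77/√78290 · 7 = 539√78290/78290 ≈ 1.926 m/s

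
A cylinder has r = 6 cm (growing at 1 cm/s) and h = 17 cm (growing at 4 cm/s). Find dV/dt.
348π cm³/s

V = πr²h
dV/dt = 2πrh·dr/dt + πr²·dh/dt
= 2π(6)(17)(1) + π(6)²(4)
= 348π cm³/s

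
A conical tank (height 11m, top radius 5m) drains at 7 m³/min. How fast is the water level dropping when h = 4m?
847/(400π) ≈ 0.674 m/min

r/h = 5/11, so r = (5/11)h
V = (1/3)πr²h = (1/3)π((5/11)h)²h = (25/363)πh³
dV/dh = (25/121)πh²
dh/dt = (dV/dt)/(dV/dh) = -7/((25/121)π·4²) = -847/(400π) m/min
The level is dropping at 847/(400π) ≈ 0.674 m/min.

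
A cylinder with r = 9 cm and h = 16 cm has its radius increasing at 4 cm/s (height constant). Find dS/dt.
272π cm²/s

S = 2πrh + 2πr² (lateral + bases)
dS/dt = (2πh + 4πr)·dr/dt = (2π·16 + 4π·9)·4
= 272π cm²/s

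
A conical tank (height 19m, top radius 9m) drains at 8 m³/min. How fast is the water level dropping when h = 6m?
722/(729π) ≈ 0.3153 m/min

r/h = 9/19, so r = (9/19)h
V = (1/3)πr²h = (1/3)π((9/19)h)²h = (27/361)πh³
dV/dh = (81/361)πh²
dh/dt = (dV/dt)/(dV/dh) = -8/((81/361)π·6²) = -722/(729π) m/min
The level is dropping at 722/(729π) ≈ 0.3153 m/min.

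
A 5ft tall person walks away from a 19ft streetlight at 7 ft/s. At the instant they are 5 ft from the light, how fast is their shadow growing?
5/2 ft/s

By similar triangles: 19/(x+s) = 5/s
Solving: s = 5x/14
ds/dt = 5/14 · dx/dt = 5/14 · 7 = 5/2 ft/s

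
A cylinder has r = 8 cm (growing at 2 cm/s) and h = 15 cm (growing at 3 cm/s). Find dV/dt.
672π cm³/s

V = πr²h
dV/dt = 2πrh·dr/dt + πr²·dh/dt
= 2π(8)(15)(2) + π(8)²(3)
= 672π cm³/s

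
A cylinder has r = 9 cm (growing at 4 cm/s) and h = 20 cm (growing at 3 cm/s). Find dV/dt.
1683π cm³/s

V = πr²h
dV/dt = 2πrh·dr/dt + πr²·dh/dt
= 2π(9)(20)(4) + π(9)²(3)
= 1683π cm³/s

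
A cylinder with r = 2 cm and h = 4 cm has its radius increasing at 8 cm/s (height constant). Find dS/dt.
128π cm²/s

S = 2πrh + 2πr² (lateral + bases)
dS/dt = (2πh + 4πr)·dr/dt = (2π·4 + 4π·2)·8
= 128π cm²/s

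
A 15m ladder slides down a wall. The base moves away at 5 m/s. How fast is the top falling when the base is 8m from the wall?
40√161/161 ≈ 3.152 m/s

x² + y² = 15²
2x·dx/dt + 2y·dy/dt = 0
dy/dt = -x/y · dx/dt = -8/√161 · 5 = -40√161/161 m/s
The top is descending at 40√161/161 ≈ 3.152 m/s.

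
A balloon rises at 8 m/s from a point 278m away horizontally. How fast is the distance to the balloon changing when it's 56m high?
224√20105/20105 ≈ 1.58 m/s

z² = 278² + y²
z = √(278² + 56²) = 2√20105
dz/dt = y/z · dy/dt = 56/(2√20105) · 8 = 224√20105/20105 ≈ 1.58 m/s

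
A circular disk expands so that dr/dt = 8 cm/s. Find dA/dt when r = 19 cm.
304π cm²/s

A = πr²
dA/dt = 2πr · dr/dt = 2π(19)(8) = 304π cm²/s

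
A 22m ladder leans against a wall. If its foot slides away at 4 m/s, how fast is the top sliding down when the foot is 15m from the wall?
60√259/259 ≈ 3.728 m/s

x² + y² = 22²
2x·dx/dt + 2y·dy/dt = 0
dy/dt = -x/y · dx/dt = -15/√259 · 4 = -60√259/259 m/s
The top is descending at 60√259/259 ≈ 3.728 m/s.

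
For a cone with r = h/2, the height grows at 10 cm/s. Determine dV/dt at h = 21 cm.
2205π/2 cm³/s

V = (1/3)π(h/2)²h = πh³/12
dV/dt = πh²/4 · 10
At h = 21: dV/dt = 2205π/2 cm³/s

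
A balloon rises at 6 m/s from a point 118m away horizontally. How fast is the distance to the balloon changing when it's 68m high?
204√4637/4637 ≈ 2.996 m/s

z² = 118² + y²
z = √(118² + 68²) = 2√4637
dz/dt = y/z · dy/dt = 68/(2√4637) · 6 = 204√4637/4637 ≈ 2.996 m/s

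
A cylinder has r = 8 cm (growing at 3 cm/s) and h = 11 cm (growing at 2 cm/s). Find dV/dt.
656π cm³/s

V = πr²h
dV/dt = 2πrh·dr/dt + πr²·dh/dt
= 2π(8)(11)(3) + π(8)²(2)
= 656π cm³/s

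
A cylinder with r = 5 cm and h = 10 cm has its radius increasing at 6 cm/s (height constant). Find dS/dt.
240π cm²/s

S = 2πrh + 2πr² (lateral + bases)
dS/dt = (2πh + 4πr)·dr/dt = (2π·10 + 4π·5)·6
= 240π cm²/s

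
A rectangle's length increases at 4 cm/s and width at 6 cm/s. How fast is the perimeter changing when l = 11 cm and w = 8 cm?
20 cm/s

P = 2(l + w)
dP/dt = 2(dl/dt + dw/dt) = 2(4 + 6) = 20 cm/s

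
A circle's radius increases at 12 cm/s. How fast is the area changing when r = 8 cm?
192π cm²/s

A = πr²
dA/dt = 2πr · dr/dt = 2π(8)(12) = 192π cm²/s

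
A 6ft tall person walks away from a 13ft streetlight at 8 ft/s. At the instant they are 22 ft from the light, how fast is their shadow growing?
48/7 ft/s

By similar triangles: 13/(x+s) = 6/s
Solving: s = 6x/7
ds/dt = 6/7 · dx/dt = 6/7 · 8 = 48/7 ft/s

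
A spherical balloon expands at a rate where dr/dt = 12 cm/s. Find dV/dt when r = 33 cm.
52272π cm³/s

V = (4/3)πr³
dV/dt = dV/dr · dr/dt = 4πr² · 12
At r = 33: dV/dt = 52272π cm³/s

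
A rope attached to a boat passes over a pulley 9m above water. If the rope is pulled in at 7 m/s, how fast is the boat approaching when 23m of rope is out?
23√7/8 ≈ 7.607 m/s

rope² = x² + 9²
x = √(23² - 9²) = 8√7
dx/dt = (rope/x) · d(rope)/dt = (23/(8√7)) · (-7) = -23√7/8 m/s
The boat approaches at 23√7/8 ≈ 7.607 m/s.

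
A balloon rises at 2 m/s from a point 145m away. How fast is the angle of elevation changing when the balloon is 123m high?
0.008021 rad/s

tan(θ) = y/145
sec²(θ) · dθ/dt = (1/145) · dy/dt
dθ/dt = cos²(θ)/145 · 2 = 145/(145² + 123²) · 2
dθ/dt = 0.008021 rad/s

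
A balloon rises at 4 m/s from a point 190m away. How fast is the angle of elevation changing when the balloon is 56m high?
0.01937 rad/s

tan(θ) = y/190
sec²(θ) · dθ/dt = (1/190) · dy/dt
dθ/dt = cos²(θ)/190 · 4 = 190/(190² + 56²) · 4
dθ/dt = 0.01937 rad/s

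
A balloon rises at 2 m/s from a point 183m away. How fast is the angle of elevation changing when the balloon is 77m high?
0.009285 rad/s

tan(θ) = y/183
sec²(θ) · dθ/dt = (1/183) · dy/dt
dθ/dt = cos²(θ)/183 · 2 = 183/(183² + 77²) · 2
dθ/dt = 0.009285 rad/s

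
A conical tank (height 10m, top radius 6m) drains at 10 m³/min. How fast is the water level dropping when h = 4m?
125/(72π) ≈ 0.5526 m/min

r/h = 6/10, so r = (3/5)h
V = (1/3)πr²h = (1/3)π((3/5)h)²h = (3/25)πh³
dV/dh = (9/25)πh²
dh/dt = (dV/dt)/(dV/dh) = -10/((9/25)π·4²) = -125/(72π) m/min
The level is dropping at 125/(72π) ≈ 0.5526 m/min.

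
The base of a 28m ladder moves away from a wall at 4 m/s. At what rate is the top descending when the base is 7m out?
4√15/15 ≈ 1.033 m/s

x² + y² = 28²
2x·dx/dt + 2y·dy/dt = 0
dy/dt = -x/y · dx/dt = -7/(7√15) · 4 = -4√15/15 m/s
The top is descending at 4√15/15 ≈ 1.033 m/s.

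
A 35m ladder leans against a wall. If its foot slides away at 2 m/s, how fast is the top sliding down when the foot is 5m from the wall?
√3/6 ≈ 0.2887 m/s

x² + y² = 35²
2x·dx/dt + 2y·dy/dt = 0
dy/dt = -x/y · dx/dt = -5/(20√3) · 2 = -√3/6 m/s
The top is descending at √3/6 ≈ 0.2887 m/s.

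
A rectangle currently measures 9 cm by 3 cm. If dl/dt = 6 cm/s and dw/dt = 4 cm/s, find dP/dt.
20 cm/s

P = 2(l + w)
dP/dt = 2(dl/dt + dw/dt) = 2(6 + 4) = 20 cm/s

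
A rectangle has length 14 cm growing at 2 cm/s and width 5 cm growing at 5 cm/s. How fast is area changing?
80 cm²/s

A = lw
dA/dt = w·dl/dt + l·dw/dt = 5·2 + 14·5 = 80 cm²/s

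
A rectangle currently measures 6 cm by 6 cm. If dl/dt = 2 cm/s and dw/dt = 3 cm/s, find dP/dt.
10 cm/s

P = 2(l + w)
dP/dt = 2(dl/dt + dw/dt) = 2(2 + 3) = 10 cm/s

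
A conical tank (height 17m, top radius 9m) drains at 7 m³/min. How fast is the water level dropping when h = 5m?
2023/(2025π) ≈ 0.318 m/min

r/h = 9/17, so r = (9/17)h
V = (1/3)πr²h = (1/3)π((9/17)h)²h = (27/289)πh³
dV/dh = (81/289)πh²
dh/dt = (dV/dt)/(dV/dh) = -7/((81/289)π·5²) = -2023/(2025π) m/min
The level is dropping at 2023/(2025π) ≈ 0.318 m/min.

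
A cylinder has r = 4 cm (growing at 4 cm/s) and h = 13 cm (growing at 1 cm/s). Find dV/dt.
432π cm³/s

V = πr²h
dV/dt = 2πrh·dr/dt + πr²·dh/dt
= 2π(4)(13)(4) + π(4)²(1)
= 432π cm³/s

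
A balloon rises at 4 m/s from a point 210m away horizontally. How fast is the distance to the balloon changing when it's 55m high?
44√1885/1885 ≈ 1.013 m/s

z² = 210² + y²
z = √(210² + 55²) = 5√1885
dz/dt = y/z · dy/dt = 55/(5√1885) · 4 = 44√1885/1885 ≈ 1.013 m/s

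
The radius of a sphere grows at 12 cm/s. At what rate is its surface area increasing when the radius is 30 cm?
2880π cm²/s

S = 4πr²
dS/dt = dS/dr · dr/dt = 8πr · 12
At r = 30: dS/dt = 2880π cm²/s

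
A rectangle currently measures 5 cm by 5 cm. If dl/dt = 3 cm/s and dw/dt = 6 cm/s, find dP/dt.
18 cm/s

P = 2(l + w)
dP/dt = 2(dl/dt + dw/dt) = 2(3 + 6) = 18 cm/s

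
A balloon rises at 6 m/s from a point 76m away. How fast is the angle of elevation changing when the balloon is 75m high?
0.039996 rad/s

tan(θ) = y/76
sec²(θ) · dθ/dt = (1/76) · dy/dt
dθ/dt = cos²(θ)/76 · 6 = 76/(76² + 75²) · 6
dθ/dt = 0.039996 rad/s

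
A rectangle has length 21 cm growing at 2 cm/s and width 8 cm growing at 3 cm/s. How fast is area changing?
79 cm²/s

A = lw
dA/dt = w·dl/dt + l·dw/dt = 8·2 + 21·3 = 79 cm²/s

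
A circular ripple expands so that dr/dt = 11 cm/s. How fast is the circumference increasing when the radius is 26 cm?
22π cm/s

C = 2πr
dC/dt = 2π · dr/dt = 2π · 11 = 22π cm/s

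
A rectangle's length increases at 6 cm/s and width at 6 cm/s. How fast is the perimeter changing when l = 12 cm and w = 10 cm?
24 cm/s

P = 2(l + w)
dP/dt = 2(dl/dt + dw/dt) = 2(6 + 6) = 24 cm/s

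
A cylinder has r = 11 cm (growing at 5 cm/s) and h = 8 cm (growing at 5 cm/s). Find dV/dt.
1485π cm³/s

V = πr²h
dV/dt = 2πrh·dr/dt + πr²·dh/dt
= 2π(11)(8)(5) + π(11)²(5)
= 1485π cm³/s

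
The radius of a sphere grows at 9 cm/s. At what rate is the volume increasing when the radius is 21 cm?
15876π cm³/s

V = (4/3)πr³
dV/dt = dV/dr · dr/dt = 4πr² · 9
At r = 21: dV/dt = 15876π cm³/s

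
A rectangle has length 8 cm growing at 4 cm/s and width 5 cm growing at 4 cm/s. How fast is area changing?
52 cm²/s

A = lw
dA/dt = w·dl/dt + l·dw/dt = 5·4 + 8·4 = 52 cm²/s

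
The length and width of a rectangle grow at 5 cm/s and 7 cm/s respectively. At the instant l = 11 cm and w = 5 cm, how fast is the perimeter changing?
24 cm/s

P = 2(l + w)
dP/dt = 2(dl/dt + dw/dt) = 2(5 + 7) = 24 cm/s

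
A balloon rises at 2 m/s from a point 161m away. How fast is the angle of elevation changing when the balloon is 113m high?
0.008323 rad/s

tan(θ) = y/161
sec²(θ) · dθ/dt = (1/161) · dy/dt
dθ/dt = cos²(θ)/161 · 2 = 161/(161² + 113²) · 2
dθ/dt = 0.008323 rad/s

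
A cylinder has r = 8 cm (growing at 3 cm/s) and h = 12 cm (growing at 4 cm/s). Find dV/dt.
832π cm³/s

V = πr²h
dV/dt = 2πrh·dr/dt + πr²·dh/dt
= 2π(8)(12)(3) + π(8)²(4)
= 832π cm³/s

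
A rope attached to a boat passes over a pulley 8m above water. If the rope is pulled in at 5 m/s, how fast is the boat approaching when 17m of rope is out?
17/3 ≈ 5.667 m/s

rope² = x² + 8²
x = √(17² - 8²) = 15
dx/dt = (rope/x) · d(rope)/dt = (17/15) · (-5) = -17/3 m/s
The boat approaches at 17/3 ≈ 5.667 m/s.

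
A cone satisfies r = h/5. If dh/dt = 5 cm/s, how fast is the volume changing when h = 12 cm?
144π/5 cm³/s

V = (1/3)π(h/5)²h = πh³/75
dV/dt = πh²/25 · 5
At h = 12: dV/dt = 144π/5 cm³/s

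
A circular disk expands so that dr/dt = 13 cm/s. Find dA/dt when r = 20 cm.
520π cm²/s

A = πr²
dA/dt = 2πr · dr/dt = 2π(20)(13) = 520π cm²/s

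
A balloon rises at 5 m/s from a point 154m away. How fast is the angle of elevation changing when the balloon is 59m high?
0.028312 rad/s

tan(θ) = y/154
sec²(θ) · dθ/dt = (1/154) · dy/dt
dθ/dt = cos²(θ)/154 · 5 = 154/(154² + 59²) · 5
dθ/dt = 0.028312 rad/s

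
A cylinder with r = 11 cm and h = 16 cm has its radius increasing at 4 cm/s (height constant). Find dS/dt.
304π cm²/s

S = 2πrh + 2πr² (lateral + bases)
dS/dt = (2πh + 4πr)·dr/dt = (2π·16 + 4π·11)·4
= 304π cm²/s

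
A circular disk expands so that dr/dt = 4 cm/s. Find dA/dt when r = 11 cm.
88π cm²/s

A = πr²
dA/dt = 2πr · dr/dt = 2π(11)(4) = 88π cm²/s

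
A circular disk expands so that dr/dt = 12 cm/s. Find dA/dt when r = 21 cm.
504π cm²/s

A = πr²
dA/dt = 2πr · dr/dt = 2π(21)(12) = 504π cm²/s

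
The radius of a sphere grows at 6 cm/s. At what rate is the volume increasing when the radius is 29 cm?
20184π cm³/s

V = (4/3)πr³
dV/dt = dV/dr · dr/dt = 4πr² · 6
At r = 29: dV/dt = 20184π cm³/s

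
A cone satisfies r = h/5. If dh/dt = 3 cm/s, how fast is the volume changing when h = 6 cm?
108π/25 cm³/s

V = (1/3)π(h/5)²h = πh³/75
dV/dt = πh²/25 · 3
At h = 6: dV/dt = 108π/25 cm³/s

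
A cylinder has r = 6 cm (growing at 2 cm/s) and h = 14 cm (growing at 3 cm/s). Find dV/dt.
444π cm³/s

V = πr²h
dV/dt = 2πrh·dr/dt + πr²·dh/dt
= 2π(6)(14)(2) + π(6)²(3)
= 444π cm³/s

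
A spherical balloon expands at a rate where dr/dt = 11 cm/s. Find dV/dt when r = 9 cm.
3564π cm³/s

V = (4/3)πr³
dV/dt = dV/dr · dr/dt = 4πr² · 11
At r = 9: dV/dt = 3564π cm³/s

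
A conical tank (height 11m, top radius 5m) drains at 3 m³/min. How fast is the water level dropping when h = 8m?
363/(1600π) ≈ 0.07222 m/min

r/h = 5/11, so r = (5/11)h
V = (1/3)πr²h = (1/3)π((5/11)h)²h = (25/363)πh³
dV/dh = (25/121)πh²
dh/dt = (dV/dt)/(dV/dh) = -3/((25/121)π·8²) = -363/(1600π) m/min
The level is dropping at 363/(1600π) ≈ 0.07222 m/min.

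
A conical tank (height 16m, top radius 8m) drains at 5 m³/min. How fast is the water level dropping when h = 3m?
20/(9π) ≈ 0.7074 m/min

r/h = 8/16, so r = (1/2)h
V = (1/3)πr²h = (1/3)π((1/2)h)²h = (1/12)πh³
dV/dh = (1/4)πh²
dh/dt = (dV/dt)/(dV/dh) = -5/((1/4)π·3²) = -20/(9π) m/min
The level is dropping at 20/(9π) ≈ 0.7074 m/min.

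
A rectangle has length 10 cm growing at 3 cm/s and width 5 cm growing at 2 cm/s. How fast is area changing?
35 cm²/s

A = lw
dA/dt = w·dl/dt + l·dw/dt = 5·3 + 10·2 = 35 cm²/s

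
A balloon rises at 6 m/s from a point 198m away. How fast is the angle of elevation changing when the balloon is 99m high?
0.024242 rad/s

tan(θ) = y/198
sec²(θ) · dθ/dt = (1/198) · dy/dt
dθ/dt = cos²(θ)/198 · 6 = 198/(198² + 99²) · 6
dθ/dt = 0.024242 rad/s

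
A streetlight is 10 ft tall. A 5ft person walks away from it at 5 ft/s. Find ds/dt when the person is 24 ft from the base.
5 ft/s

By similar triangles: 10/(x+s) = 5/s
Solving: s = 5x/5
ds/dt = 5/5 · dx/dt = 1 · 5 = 5 ft/s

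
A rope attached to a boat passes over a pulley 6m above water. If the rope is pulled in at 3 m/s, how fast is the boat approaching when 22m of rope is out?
33√7/28 ≈ 3.118 m/s

rope² = x² + 6²
x = √(22² - 6²) = 8√7
dx/dt = (rope/x) · d(rope)/dt = (22/(8√7)) · (-3) = -33√7/28 m/s
The boat approaches at 33√7/28 ≈ 3.118 m/s.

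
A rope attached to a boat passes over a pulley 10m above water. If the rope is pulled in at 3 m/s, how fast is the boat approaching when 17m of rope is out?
17√21/21 ≈ 3.71 m/s

rope² = x² + 10²
x = √(17² - 10²) = 3√21
dx/dt = (rope/x) · d(rope)/dt = (17/(3√21)) · (-3) = -17√21/21 m/s
The boat approaches at 17√21/21 ≈ 3.71 m/s.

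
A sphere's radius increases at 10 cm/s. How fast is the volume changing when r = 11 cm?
4840π cm³/s

V = (4/3)πr³
dV/dt = dV/dr · dr/dt = 4πr² · 10
At r = 11: dV/dt = 4840π cm³/s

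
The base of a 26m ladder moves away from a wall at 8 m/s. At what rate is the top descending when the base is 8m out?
32√17/51 ≈ 2.587 m/s

x² + y² = 26²
2x·dx/dt + 2y·dy/dt = 0
dy/dt = -x/y · dx/dt = -8/(6√17) · 8 = -32√17/51 m/s
The top is descending at 32√17/51 ≈ 2.587 m/s.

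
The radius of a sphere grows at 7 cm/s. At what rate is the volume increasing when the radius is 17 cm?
8092π cm³/s

V = (4/3)πr³
dV/dt = dV/dr · dr/dt = 4πr² · 7
At r = 17: dV/dt = 8092π cm³/s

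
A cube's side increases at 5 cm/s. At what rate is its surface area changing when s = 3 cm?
180 cm²/s

A = 6s²
dA/dt = 12s · ds/dt = 12·3·5 = 180 cm²/s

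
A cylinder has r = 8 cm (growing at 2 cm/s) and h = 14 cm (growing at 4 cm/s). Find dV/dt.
704π cm³/s

V = πr²h
dV/dt = 2πrh·dr/dt + πr²·dh/dt
= 2π(8)(14)(2) + π(8)²(4)
= 704π cm³/s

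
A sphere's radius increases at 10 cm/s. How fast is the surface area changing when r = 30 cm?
2400π cm²/s

S = 4πr²
dS/dt = dS/dr · dr/dt = 8πr · 10
At r = 30: dS/dt = 2400π cm²/s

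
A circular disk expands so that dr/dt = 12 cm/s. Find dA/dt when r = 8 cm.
192π cm²/s

A = πr²
dA/dt = 2πr · dr/dt = 2π(8)(12) = 192π cm²/s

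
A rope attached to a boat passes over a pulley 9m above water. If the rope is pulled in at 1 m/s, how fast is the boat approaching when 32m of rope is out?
32√943/943 ≈ 1.042 m/s

rope² = x² + 9²
x = √(32² - 9²) = √943
dx/dt = (rope/x) · d(rope)/dt = (32/√943) · (-1) = -32√943/943 m/s
The boat approaches at 32√943/943 ≈ 1.042 m/s.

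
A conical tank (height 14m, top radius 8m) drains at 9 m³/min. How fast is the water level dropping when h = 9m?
49/(144π) ≈ 0.1083 m/min

r/h = 8/14, so r = (4/7)h
V = (1/3)πr²h = (1/3)π((4/7)h)²h = (16/147)πh³
dV/dh = (16/49)πh²
dh/dt = (dV/dt)/(dV/dh) = -9/((16/49)π·9²) = -49/(144π) m/min
The level is dropping at 49/(144π) ≈ 0.1083 m/min.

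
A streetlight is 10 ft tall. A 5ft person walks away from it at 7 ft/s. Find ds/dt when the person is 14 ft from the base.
7 ft/s

By similar triangles: 10/(x+s) = 5/s
Solving: s = 5x/5
ds/dt = 5/5 · dx/dt = 1 · 7 = 7 ft/s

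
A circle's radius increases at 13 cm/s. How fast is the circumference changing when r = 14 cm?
26π cm/s

C = 2πr
dC/dt = 2π · dr/dt = 2π · 13 = 26π cm/s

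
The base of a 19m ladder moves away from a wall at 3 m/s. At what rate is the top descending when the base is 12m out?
36√217/217 ≈ 2.444 m/s

x² + y² = 19²
2x·dx/dt + 2y·dy/dt = 0
dy/dt = -x/y · dx/dt = -12/√217 · 3 = -36√217/217 m/s
The top is descending at 36√217/217 ≈ 2.444 m/s.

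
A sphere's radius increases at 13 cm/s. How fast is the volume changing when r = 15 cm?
11700π cm³/s

V = (4/3)πr³
dV/dt = dV/dr · dr/dt = 4πr² · 13
At r = 15: dV/dt = 11700π cm³/s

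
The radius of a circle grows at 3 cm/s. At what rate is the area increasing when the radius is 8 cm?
48π cm²/s

A = πr²
dA/dt = 2πr · dr/dt = 2π(8)(3) = 48π cm²/s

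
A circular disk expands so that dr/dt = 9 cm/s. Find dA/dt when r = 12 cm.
216π cm²/s

A = πr²
dA/dt = 2πr · dr/dt = 2π(12)(9) = 216π cm²/s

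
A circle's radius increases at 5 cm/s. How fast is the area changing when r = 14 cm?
140π cm²/s

A = πr²
dA/dt = 2πr · dr/dt = 2π(14)(5) = 140π cm²/s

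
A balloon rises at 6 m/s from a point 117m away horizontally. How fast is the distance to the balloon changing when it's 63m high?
21√218/109 ≈ 2.845 m/s

z² = 117² + y²
z = √(117² + 63²) = 9√218
dz/dt = y/z · dy/dt = 63/(9√218) · 6 = 21√218/109 ≈ 2.845 m/s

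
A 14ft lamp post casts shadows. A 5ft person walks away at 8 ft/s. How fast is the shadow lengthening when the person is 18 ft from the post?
40/9 ft/s

By similar triangles: 14/(x+s) = 5/s
Solving: s = 5x/9
ds/dt = 5/9 · dx/dt = 5/9 · 8 = 40/9 ft/s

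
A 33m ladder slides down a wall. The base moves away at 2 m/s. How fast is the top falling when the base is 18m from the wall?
12√85/85 ≈ 1.302 m/s

x² + y² = 33²
2x·dx/dt + 2y·dy/dt = 0
dy/dt = -x/y · dx/dt = -18/(3√85) · 2 = -12√85/85 m/s
The top is descending at 12√85/85 ≈ 1.302 m/s.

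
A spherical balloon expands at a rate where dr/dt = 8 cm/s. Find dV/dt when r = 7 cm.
1568π cm³/s

V = (4/3)πr³
dV/dt = dV/dr · dr/dt = 4πr² · 8
At r = 7: dV/dt = 1568π cm³/s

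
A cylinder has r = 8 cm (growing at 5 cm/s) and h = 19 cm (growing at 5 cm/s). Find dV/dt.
1840π cm³/s

V = πr²h
dV/dt = 2πrh·dr/dt + πr²·dh/dt
= 2π(8)(19)(5) + π(8)²(5)
= 1840π cm³/s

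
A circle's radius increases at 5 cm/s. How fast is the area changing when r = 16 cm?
160π cm²/s

A = πr²
dA/dt = 2πr · dr/dt = 2π(16)(5) = 160π cm²/s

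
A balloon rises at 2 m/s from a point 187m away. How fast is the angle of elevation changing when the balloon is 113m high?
0.007834 rad/s

tan(θ) = y/187
sec²(θ) · dθ/dt = (1/187) · dy/dt
dθ/dt = cos²(θ)/187 · 2 = 187/(187² + 113²) · 2
dθ/dt = 0.007834 rad/s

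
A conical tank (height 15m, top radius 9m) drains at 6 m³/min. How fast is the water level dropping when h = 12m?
25/(216π) ≈ 0.03684 m/min

r/h = 9/15, so r = (3/5)h
V = (1/3)πr²h = (1/3)π((3/5)h)²h = (3/25)πh³
dV/dh = (9/25)πh²
dh/dt = (dV/dt)/(dV/dh) = -6/((9/25)π·12²) = -25/(216π) m/min
The level is dropping at 25/(216π) ≈ 0.03684 m/min.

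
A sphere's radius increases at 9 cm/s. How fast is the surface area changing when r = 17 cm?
1224π cm²/s

S = 4πr²
dS/dt = dS/dr · dr/dt = 8πr · 9
At r = 17: dS/dt = 1224π cm²/s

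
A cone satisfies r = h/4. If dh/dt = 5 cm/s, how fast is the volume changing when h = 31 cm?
4805π/16 cm³/s

V = (1/3)π(h/4)²h = πh³/48
dV/dt = πh²/16 · 5
At h = 31: dV/dt = 4805π/16 cm³/s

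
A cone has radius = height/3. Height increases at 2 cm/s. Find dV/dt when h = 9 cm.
18π cm³/s

V = (1/3)π(h/3)²h = πh³/27
dV/dt = πh²/9 · 2
At h = 9: dV/dt = 18π cm³/s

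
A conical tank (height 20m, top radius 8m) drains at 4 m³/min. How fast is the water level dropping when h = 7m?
25/(49π) ≈ 0.1624 m/min

r/h = 8/20, so r = (2/5)h
V = (1/3)πr²h = (1/3)π((2/5)h)²h = (4/75)πh³
dV/dh = (4/25)πh²
dh/dt = (dV/dt)/(dV/dh) = -4/((4/25)π·7²) = -25/(49π) m/min
The level is dropping at 25/(49π) ≈ 0.1624 m/min.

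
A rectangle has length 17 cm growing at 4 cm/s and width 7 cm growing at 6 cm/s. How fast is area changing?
130 cm²/s

A = lw
dA/dt = w·dl/dt + l·dw/dt = 7·4 + 17·6 = 130 cm²/s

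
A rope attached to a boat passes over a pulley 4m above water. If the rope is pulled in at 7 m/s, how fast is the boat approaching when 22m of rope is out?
77√13/39 ≈ 7.119 m/s

rope² = x² + 4²
x = √(22² - 4²) = 6√13
dx/dt = (rope/x) · d(rope)/dt = (22/(6√13)) · (-7) = -77√13/39 m/s
The boat approaches at 77√13/39 ≈ 7.119 m/s.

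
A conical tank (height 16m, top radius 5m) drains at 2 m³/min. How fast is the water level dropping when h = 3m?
512/(225π) ≈ 0.7243 m/min

r/h = 5/16, so r = (5/16)h
V = (1/3)πr²h = (1/3)π((5/16)h)²h = (25/768)πh³
dV/dh = (25/256)πh²
dh/dt = (dV/dt)/(dV/dh) = -2/((25/256)π·3²) = -512/(225π) m/min
The level is dropping at 512/(225π) ≈ 0.7243 m/min.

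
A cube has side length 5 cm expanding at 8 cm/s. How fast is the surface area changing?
480 cm²/s

A = 6s²
dA/dt = 12s · ds/dt = 12·5·8 = 480 cm²/s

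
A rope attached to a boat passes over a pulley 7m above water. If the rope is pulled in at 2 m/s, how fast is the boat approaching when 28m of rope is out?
8√15/15 ≈ 2.066 m/s

rope² = x² + 7²
x = √(28² - 7²) = 7√15
dx/dt = (rope/x) · d(rope)/dt = (28/(7√15)) · (-2) = -8√15/15 m/s
The boat approaches at 8√15/15 ≈ 2.066 m/s.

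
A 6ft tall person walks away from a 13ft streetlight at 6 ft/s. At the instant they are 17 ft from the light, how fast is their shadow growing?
36/7 ft/s

By similar triangles: 13/(x+s) = 6/s
Solving: s = 6x/7
ds/dt = 6/7 · dx/dt = 6/7 · 6 = 36/7 ft/s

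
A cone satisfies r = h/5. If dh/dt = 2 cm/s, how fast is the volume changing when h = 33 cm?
2178π/25 cm³/s

V = (1/3)π(h/5)²h = πh³/75
dV/dt = πh²/25 · 2
At h = 33: dV/dt = 2178π/25 cm³/s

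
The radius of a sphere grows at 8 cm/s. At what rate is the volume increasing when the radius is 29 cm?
26912π cm³/s

V = (4/3)πr³
dV/dt = dV/dr · dr/dt = 4πr² · 8
At r = 29: dV/dt = 26912π cm³/s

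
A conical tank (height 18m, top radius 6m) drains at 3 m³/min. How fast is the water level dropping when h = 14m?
27/(196π) ≈ 0.04385 m/min

r/h = 6/18, so r = (1/3)h
V = (1/3)πr²h = (1/3)π((1/3)h)²h = (1/27)πh³
dV/dh = (1/9)πh²
dh/dt = (dV/dt)/(dV/dh) = -3/((1/9)π·14²) = -27/(196π) m/min
The level is dropping at 27/(196π) ≈ 0.04385 m/min.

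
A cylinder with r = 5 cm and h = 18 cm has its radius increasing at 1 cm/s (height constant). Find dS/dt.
56π cm²/s

S = 2πrh + 2πr² (lateral + bases)
dS/dt = (2πh + 4πr)·dr/dt = (2π·18 + 4π·5)·1
= 56π cm²/s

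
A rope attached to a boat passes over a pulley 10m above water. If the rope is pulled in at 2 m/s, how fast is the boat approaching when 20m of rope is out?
4√3/3 ≈ 2.309 m/s

rope² = x² + 10²
x = √(20² - 10²) = 10√3
dx/dt = (rope/x) · d(rope)/dt = (20/(10√3)) · (-2) = -4√3/3 m/s
The boat approaches at 4√3/3 ≈ 2.309 m/s.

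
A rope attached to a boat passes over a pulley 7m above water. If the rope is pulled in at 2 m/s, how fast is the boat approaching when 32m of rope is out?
64√39/195 ≈ 2.05 m/s

rope² = x² + 7²
x = √(32² - 7²) = 5√39
dx/dt = (rope/x) · d(rope)/dt = (32/(5√39)) · (-2) = -64√39/195 m/s
The boat approaches at 64√39/195 ≈ 2.05 m/s.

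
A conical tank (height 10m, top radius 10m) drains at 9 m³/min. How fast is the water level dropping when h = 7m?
9/(49π) ≈ 0.05847 m/min

r/h = 10/10, so r = h
V = (1/3)πr²h = (1/3)π(h)²h = (1/3)πh³
dV/dh = πh²
dh/dt = (dV/dt)/(dV/dh) = -9/(π·7²) = -9/(49π) m/min
The level is dropping at 9/(49π) ≈ 0.05847 m/min.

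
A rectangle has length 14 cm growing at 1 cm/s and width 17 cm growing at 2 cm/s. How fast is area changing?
45 cm²/s

A = lw
dA/dt = w·dl/dt + l·dw/dt = 17·1 + 14·2 = 45 cm²/s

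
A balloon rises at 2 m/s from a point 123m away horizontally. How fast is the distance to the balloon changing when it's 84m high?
56√2465/2465 ≈ 1.128 m/s

z² = 123² + y²
z = √(123² + 84²) = 3√2465
dz/dt = y/z · dy/dt = 84/(3√2465) · 2 = 56√2465/2465 ≈ 1.128 m/s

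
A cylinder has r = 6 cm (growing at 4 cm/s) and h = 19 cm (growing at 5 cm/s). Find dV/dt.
1092π cm³/s

V = πr²h
dV/dt = 2πrh·dr/dt + πr²·dh/dt
= 2π(6)(19)(4) + π(6)²(5)
= 1092π cm³/s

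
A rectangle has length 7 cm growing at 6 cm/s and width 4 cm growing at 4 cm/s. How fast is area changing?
52 cm²/s

A = lw
dA/dt = w·dl/dt + l·dw/dt = 4·6 + 7·4 = 52 cm²/s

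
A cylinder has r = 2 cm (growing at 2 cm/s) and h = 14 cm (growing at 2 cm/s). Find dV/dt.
120π cm³/s

V = πr²h
dV/dt = 2πrh·dr/dt + πr²·dh/dt
= 2π(2)(14)(2) + π(2)²(2)
= 120π cm³/s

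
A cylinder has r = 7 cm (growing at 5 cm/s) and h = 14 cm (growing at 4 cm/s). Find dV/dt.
1176π cm³/s

V = πr²h
dV/dt = 2πrh·dr/dt + πr²·dh/dt
= 2π(7)(14)(5) + π(7)²(4)
= 1176π cm³/s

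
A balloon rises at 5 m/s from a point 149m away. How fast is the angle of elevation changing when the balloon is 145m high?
0.017235 rad/s

tan(θ) = y/149
sec²(θ) · dθ/dt = (1/149) · dy/dt
dθ/dt = cos²(θ)/149 · 5 = 149/(149² + 145²) · 5
dθ/dt = 0.017235 rad/s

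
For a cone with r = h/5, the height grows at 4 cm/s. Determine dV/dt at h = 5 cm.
4π cm³/s

V = (1/3)π(h/5)²h = πh³/75
dV/dt = πh²/25 · 4
At h = 5: dV/dt = 4π cm³/s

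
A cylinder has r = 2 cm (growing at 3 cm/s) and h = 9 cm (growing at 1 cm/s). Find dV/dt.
112π cm³/s

V = πr²h
dV/dt = 2πrh·dr/dt + πr²·dh/dt
= 2π(2)(9)(3) + π(2)²(1)
= 112π cm³/s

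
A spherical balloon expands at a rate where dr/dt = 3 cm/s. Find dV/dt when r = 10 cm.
1200π cm³/s

V = (4/3)πr³
dV/dt = dV/dr · dr/dt = 4πr² · 3
At r = 10: dV/dt = 1200π cm³/s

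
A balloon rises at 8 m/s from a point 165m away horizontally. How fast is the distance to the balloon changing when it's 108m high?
288√4321/4321 ≈ 4.381 m/s

z² = 165² + y²
z = √(165² + 108²) = 3√4321
dz/dt = y/z · dy/dt = 108/(3√4321) · 8 = 288√4321/4321 ≈ 4.381 m/s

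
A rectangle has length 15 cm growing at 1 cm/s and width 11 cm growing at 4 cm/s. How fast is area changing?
71 cm²/s

A = lw
dA/dt = w·dl/dt + l·dw/dt = 11·1 + 15·4 = 71 cm²/s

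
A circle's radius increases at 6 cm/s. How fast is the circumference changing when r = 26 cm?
12π cm/s

C = 2πr
dC/dt = 2π · dr/dt = 2π · 6 = 12π cm/s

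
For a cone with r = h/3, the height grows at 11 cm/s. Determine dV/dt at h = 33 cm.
1331π cm³/s

V = (1/3)π(h/3)²h = πh³/27
dV/dt = πh²/9 · 11
At h = 33: dV/dt = 1331π cm³/s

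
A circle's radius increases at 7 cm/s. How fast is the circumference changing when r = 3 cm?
14π cm/s

C = 2πr
dC/dt = 2π · dr/dt = 2π · 7 = 14π cm/s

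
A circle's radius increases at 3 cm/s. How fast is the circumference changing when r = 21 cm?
6π cm/s

C = 2πr
dC/dt = 2π · dr/dt = 2π · 3 = 6π cm/s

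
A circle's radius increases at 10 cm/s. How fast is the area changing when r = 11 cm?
220π cm²/s

A = πr²
dA/dt = 2πr · dr/dt = 2π(11)(10) = 220π cm²/s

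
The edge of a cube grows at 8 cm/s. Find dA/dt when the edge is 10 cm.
960 cm²/s

A = 6s²
dA/dt = 12s · ds/dt = 12·10·8 = 960 cm²/s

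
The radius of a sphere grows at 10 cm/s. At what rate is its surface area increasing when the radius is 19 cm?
1520π cm²/s

S = 4πr²
dS/dt = dS/dr · dr/dt = 8πr · 10
At r = 19: dS/dt = 1520π cm²/s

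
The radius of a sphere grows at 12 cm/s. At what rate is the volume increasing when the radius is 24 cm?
27648π cm³/s

V = (4/3)πr³
dV/dt = dV/dr · dr/dt = 4πr² · 12
At r = 24: dV/dt = 27648π cm³/s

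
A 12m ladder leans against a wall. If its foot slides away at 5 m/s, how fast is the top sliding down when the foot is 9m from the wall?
15√7/7 ≈ 5.669 m/s

x² + y² = 12²
2x·dx/dt + 2y·dy/dt = 0
dy/dt = -x/y · dx/dt = -9/(3√7) · 5 = -15√7/7 m/s
The top is descending at 15√7/7 ≈ 5.669 m/s.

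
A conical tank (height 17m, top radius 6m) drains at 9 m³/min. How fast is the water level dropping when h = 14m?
289/(784π) ≈ 0.1173 m/min

r/h = 6/17, so r = (6/17)h
V = (1/3)πr²h = (1/3)π((6/17)h)²h = (12/289)πh³
dV/dh = (36/289)πh²
dh/dt = (dV/dt)/(dV/dh) = -9/((36/289)π·14²) = -289/(784π) m/min
The level is dropping at 289/(784π) ≈ 0.1173 m/min.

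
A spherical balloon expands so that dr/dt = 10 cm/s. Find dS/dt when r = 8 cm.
640π cm²/s

S = 4πr²
dS/dt = dS/dr · dr/dt = 8πr · 10
At r = 8: dS/dt = 640π cm²/s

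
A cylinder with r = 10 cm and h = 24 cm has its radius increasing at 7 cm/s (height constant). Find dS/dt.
616π cm²/s

S = 2πrh + 2πr² (lateral + bases)
dS/dt = (2πh + 4πr)·dr/dt = (2π·24 + 4π·10)·7
= 616π cm²/s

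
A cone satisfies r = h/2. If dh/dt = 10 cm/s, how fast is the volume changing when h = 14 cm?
490π cm³/s

V = (1/3)π(h/2)²h = πh³/12
dV/dt = πh²/4 · 10
At h = 14: dV/dt = 490π cm³/s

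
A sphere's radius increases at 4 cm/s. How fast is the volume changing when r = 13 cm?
2704π cm³/s

V = (4/3)πr³
dV/dt = dV/dr · dr/dt = 4πr² · 4
At r = 13: dV/dt = 2704π cm³/s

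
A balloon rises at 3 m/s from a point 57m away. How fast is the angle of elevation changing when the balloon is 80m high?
0.017722 rad/s

tan(θ) = y/57
sec²(θ) · dθ/dt = (1/57) · dy/dt
dθ/dt = cos²(θ)/57 · 3 = 57/(57² + 80²) · 3
dθ/dt = 0.017722 rad/s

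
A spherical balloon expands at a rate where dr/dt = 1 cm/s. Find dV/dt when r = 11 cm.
484π cm³/s

V = (4/3)πr³
dV/dt = dV/dr · dr/dt = 4πr² · 1
At r = 11: dV/dt = 484π cm³/s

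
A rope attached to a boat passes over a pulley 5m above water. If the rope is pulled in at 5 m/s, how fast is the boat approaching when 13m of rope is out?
65/12 ≈ 5.417 m/s

rope² = x² + 5²
x = √(13² - 5²) = 12
dx/dt = (rope/x) · d(rope)/dt = (13/12) · (-5) = -65/12 m/s
The boat approaches at 65/12 ≈ 5.417 m/s.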